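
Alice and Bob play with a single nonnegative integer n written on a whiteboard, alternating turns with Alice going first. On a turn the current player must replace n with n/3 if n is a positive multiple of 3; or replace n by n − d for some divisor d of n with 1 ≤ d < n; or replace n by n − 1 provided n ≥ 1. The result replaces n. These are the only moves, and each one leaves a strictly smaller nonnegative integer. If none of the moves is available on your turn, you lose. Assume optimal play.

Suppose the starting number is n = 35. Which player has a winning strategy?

Alice wins.

Classify positions by backward induction: terminal positions (no move available) are L. From any other position, the mover wins iff some move reaches an L.
n=0: no move → L
n=1: can move to 0, which is L ⇒ W
n=2: the only move is to 1(W), a W ⇒ L
n=3: can move to 2, which is L ⇒ W
n=4: can move to 2, which is L ⇒ W
n=5: the only move is to 4(W), a W ⇒ L
n=6: can move to 2, which is L ⇒ W
n=7: the only move is to 6(W), a W ⇒ L
n=8: can move to 7, which is L ⇒ W
n=9: moves to 3(W), 6(W), 8(W); every one is W ⇒ L
n=10: can move to 5, which is L ⇒ W
n=11: the only move is to 10(W), a W ⇒ L
n=12: can move to 9, which is L ⇒ W
n=13: the only move is to 12(W), a W ⇒ L
n=14: can move to 7, which is L ⇒ W
n=15: can move to 5, which is L ⇒ W
n=16: moves to 8(W), 12(W), 14(W), 15(W); every one is W ⇒ L
n=17: can move to 16, which is L ⇒ W
n=18: can move to 9, which is L ⇒ W
n=19: the only move is to 18(W), a W ⇒ L
n=20: can move to 16, which is L ⇒ W
n=21: can move to 7, which is L ⇒ W
n=22: can move to 11, which is L ⇒ W
n=23: the only move is to 22(W), a W ⇒ L
n=24: can move to 16, which is L ⇒ W
n=25: moves to 20(W), 24(W); every one is W ⇒ L
n=26: can move to 13, which is L ⇒ W
n=27: can move to 9, which is L ⇒ W
n=28: moves to 14(W), 21(W), 24(W), 26(W), 27(W); every one is W ⇒ L
n=29: can move to 28, which is L ⇒ W
n=30: can move to 25, which is L ⇒ W
n=31: the only move is to 30(W), a W ⇒ L
n=32: can move to 16, which is L ⇒ W
n=33: can move to 11, which is L ⇒ W
n=34: moves to 17(W), 32(W), 33(W); every one is W ⇒ L
n=35: can move to 28, which is L ⇒ W
From 35 Alice can move to 28, reaching an L position.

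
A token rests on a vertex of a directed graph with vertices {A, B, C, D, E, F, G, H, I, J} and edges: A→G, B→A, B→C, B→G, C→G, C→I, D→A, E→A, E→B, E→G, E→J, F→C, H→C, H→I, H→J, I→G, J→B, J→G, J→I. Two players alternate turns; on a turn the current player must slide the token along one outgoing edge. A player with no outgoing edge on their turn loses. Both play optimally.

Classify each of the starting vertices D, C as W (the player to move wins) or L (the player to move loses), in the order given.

D: L, C: W

Use the standard recursion: the mover loses at a terminal position; elsewhere, the mover wins exactly when some move hands the opponent an L position.
Every edge goes from a vertex to one that appears earlier in the order G, I, C, A, F, B, D, J, H, E, so processing vertices in that order labels each vertex after all of its successors.
G: no outgoing edge → L
I: →G(L), so W
C: →G(L), so W
A: →G(L), so W
F: →C(W) only, which is W, so L
B: →G(L), so W
D: →A(W) only, which is W, so L
J: →G(L), so W
H: →J(W), C(W), I(W) — all W, so L
E: →G(L), so W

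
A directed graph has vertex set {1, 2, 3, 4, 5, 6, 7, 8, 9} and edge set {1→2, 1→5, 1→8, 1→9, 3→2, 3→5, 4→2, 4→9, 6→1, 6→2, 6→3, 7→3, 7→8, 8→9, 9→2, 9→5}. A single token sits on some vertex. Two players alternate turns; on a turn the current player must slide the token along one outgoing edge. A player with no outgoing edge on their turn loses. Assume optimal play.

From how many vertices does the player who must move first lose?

3

Positions with no move are L. A position that does have a move is losing for the player to move precisely when every available move leads to a winning position for the opponent. Fill in the labels:
Every edge goes from a vertex to one that appears earlier in the order 5, 2, 9, 3, 4, 8, 1, 6, 7, so processing vertices in that order labels each vertex after all of its successors.
5: no outgoing edge → L
2: no outgoing edge → L
9: →2(L), so W
3: →2(L), so W
4: →2(L), so W
8: →9(W) only, which is W, so L
1: →8(L), so W
6: →2(L), so W
7: →8(L), so W
The L vertices are 2, 5, 8; that is 3 in all.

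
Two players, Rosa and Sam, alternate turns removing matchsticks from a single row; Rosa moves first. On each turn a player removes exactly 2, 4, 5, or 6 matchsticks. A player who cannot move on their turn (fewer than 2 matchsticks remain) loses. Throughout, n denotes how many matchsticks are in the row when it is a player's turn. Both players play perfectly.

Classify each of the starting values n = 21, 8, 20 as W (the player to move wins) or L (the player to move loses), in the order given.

Work bottom-up. With no move the player to move loses. Otherwise the position is W if at least one move leads to an L position for the opponent, and L if every move leads to a W.
n=0: no move → L
n=1: no move → L
n=2: →0(L), so W
n=3: →1(L), so W
n=4: →0(L), so W
n=5: →1(L), so W
n=6: →1(L), so W
n=7: →1(L), so W
n=8: →6(W), 4(W), 3(W), 2(W) — all W, so L
n=9: →7(W), 5(W), 4(W), 3(W) — all W, so L
n=10: →8(L), so W
n=11: →9(L), so W
n=12: →8(L), so W
n=13: →9(L), so W
n=14: →9(L), so W
n=15: →9(L), so W
n=16: →14(W), 12(W), 11(W), 10(W) — all W, so L
n=17: →15(W), 13(W), 12(W), 11(W) — all W, so L
n=18: →16(L), so W
n=19: →17(L), so W
n=20: →16(L), so W
n=21: →17(L), so W

21: W, 8: L, 20: W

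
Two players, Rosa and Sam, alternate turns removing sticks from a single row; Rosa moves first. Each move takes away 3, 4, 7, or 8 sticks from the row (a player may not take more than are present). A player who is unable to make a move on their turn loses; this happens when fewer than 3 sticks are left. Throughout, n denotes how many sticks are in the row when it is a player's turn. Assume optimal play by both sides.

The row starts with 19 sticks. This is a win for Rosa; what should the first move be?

Remove 7, leaving 12.

Positions with no move are L. A position that does have a move is losing for the player to move precisely when every available move leads to a winning position for the opponent. Fill in the labels:
n=0: no move → L
n=1: no move → L
n=2: no move → L
n=3: W (go to 0, an L position)
n=4: W (go to 1, an L position)
n=5: W (go to 2, an L position)
n=6: W (go to 2, an L position)
n=7: W (go to 0, an L position)
n=8: W (go to 1, an L position)
n=9: W (go to 2, an L position)
n=10: W (go to 2, an L position)
n=11: L (options 8(W), 7(W), 4(W), 3(W) are all W)
n=12: L (options 9(W), 8(W), 5(W), 4(W) are all W)
n=13: L (options 10(W), 9(W), 6(W), 5(W) are all W)
n=14: W (go to 11, an L position)
n=15: W (go to 12, an L position)
n=16: W (go to 13, an L position)
n=17: W (go to 13, an L position)
n=18: W (go to 11, an L position)
n=19: W (go to 12, an L position)
From 19, the L positions reachable in one move are: 12, 11. Any move reaching one of these is winning.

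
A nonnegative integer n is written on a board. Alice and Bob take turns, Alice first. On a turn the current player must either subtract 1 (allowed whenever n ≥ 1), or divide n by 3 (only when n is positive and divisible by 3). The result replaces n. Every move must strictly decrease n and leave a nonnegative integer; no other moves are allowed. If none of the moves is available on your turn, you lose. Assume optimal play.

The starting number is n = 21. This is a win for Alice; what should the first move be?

Move to 7.

Classify positions by backward induction: terminal positions (no move available) are L. From any other position, the mover wins iff some move reaches an L.
n=0: no move → L
n=1: can move to 0, which is L ⇒ W
n=2: the only move is to 1(W), a W ⇒ L
n=3: can move to 2, which is L ⇒ W
n=4: the only move is to 3(W), a W ⇒ L
n=5: can move to 4, which is L ⇒ W
n=6: can move to 2, which is L ⇒ W
n=7: the only move is to 6(W), a W ⇒ L
n=8: can move to 7, which is L ⇒ W
n=9: moves to 3(W), 8(W); every one is W ⇒ L
n=10: can move to 9, which is L ⇒ W
n=11: the only move is to 10(W), a W ⇒ L
n=12: can move to 4, which is L ⇒ W
n=13: the only move is to 12(W), a W ⇒ L
n=14: can move to 13, which is L ⇒ W
n=15: moves to 5(W), 14(W); every one is W ⇒ L
n=16: can move to 15, which is L ⇒ W
n=17: the only move is to 16(W), a W ⇒ L
n=18: can move to 17, which is L ⇒ W
n=19: the only move is to 18(W), a W ⇒ L
n=20: can move to 19, which is L ⇒ W
n=21: can move to 7, which is L ⇒ W
From 21, the L positions reachable in one move are: 7.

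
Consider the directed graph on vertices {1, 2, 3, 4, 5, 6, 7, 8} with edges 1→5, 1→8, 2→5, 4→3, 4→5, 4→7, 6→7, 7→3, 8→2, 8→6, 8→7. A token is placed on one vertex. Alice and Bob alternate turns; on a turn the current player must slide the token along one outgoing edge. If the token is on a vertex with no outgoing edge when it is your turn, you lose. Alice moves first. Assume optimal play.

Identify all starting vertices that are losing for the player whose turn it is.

3, 5, 6

Use the standard recursion: the mover loses at a terminal position; elsewhere, the mover wins exactly when some move hands the opponent an L position.
Every edge goes from a vertex to one that appears earlier in the order 3, 5, 7, 4, 6, 2, 8, 1, so processing vertices in that order labels each vertex after all of its successors.
3: no outgoing edge → L
5: no outgoing edge → L
7: →3(L), so W
4: →5(L), so W
6: →7(W) only, which is W, so L
2: →5(L), so W
8: →6(L), so W
1: →5(L), so W
The losing starting vertices are exactly the entries labelled L in this table (3 of them).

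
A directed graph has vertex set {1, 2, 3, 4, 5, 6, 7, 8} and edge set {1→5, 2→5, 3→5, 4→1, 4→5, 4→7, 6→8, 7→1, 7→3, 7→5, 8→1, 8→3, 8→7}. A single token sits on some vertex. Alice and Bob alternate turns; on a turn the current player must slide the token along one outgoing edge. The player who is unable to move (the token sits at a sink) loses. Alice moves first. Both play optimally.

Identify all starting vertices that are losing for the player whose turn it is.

5, 8

Compute win/loss labels from the base case upward. A position with no move is L. Any other position is W if it can reach an L in one move, else L.
Every edge goes from a vertex to one that appears earlier in the order 5, 1, 3, 7, 8, 6, 4, 2, so processing vertices in that order labels each vertex after all of its successors.
5: no outgoing edge → L
1: can move to 5, which is L ⇒ W
3: can move to 5, which is L ⇒ W
7: can move to 5, which is L ⇒ W
8: moves to 7(W), 3(W), 1(W); every one is W ⇒ L
6: can move to 8, which is L ⇒ W
4: can move to 5, which is L ⇒ W
2: can move to 5, which is L ⇒ W
The losing starting vertices are exactly the entries labelled L in this table (2 of them).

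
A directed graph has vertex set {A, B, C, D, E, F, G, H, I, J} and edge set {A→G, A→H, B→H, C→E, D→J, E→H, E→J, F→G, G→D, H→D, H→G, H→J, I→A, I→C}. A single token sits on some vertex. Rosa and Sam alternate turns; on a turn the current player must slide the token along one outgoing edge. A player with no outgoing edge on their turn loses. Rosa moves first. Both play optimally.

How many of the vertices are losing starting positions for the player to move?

4

Classify positions by backward induction: terminal positions (no move available) are L. From any other position, the mover wins iff some move reaches an L.
Every edge goes from a vertex to one that appears earlier in the order J, D, G, H, B, E, A, F, C, I, so processing vertices in that order labels each vertex after all of its successors.
J: no outgoing edge → L
D: can move to J, which is L ⇒ W
G: the only move is to D(W), a W ⇒ L
H: can move to G, which is L ⇒ W
B: the only move is to H(W), a W ⇒ L
E: can move to J, which is L ⇒ W
A: can move to G, which is L ⇒ W
F: can move to G, which is L ⇒ W
C: the only move is to E(W), a W ⇒ L
I: can move to C, which is L ⇒ W
The L vertices are B, C, G, J; that is 4 in all.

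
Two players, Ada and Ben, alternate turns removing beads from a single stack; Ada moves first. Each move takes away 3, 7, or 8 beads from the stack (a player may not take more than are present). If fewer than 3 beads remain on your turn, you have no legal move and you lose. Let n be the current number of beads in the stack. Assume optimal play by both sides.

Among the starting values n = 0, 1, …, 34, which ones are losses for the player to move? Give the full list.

Compute win/loss labels from the base case upward. A position with no move is L. Any other position is W if it can reach an L in one move, else L.
n=0: no move → L
n=1: no move → L
n=2: no move → L
n=3: →0(L), so W
n=4: →1(L), so W
n=5: →2(L), so W
n=6: →3(W) only, which is W, so L
n=7: →0(L), so W
n=8: →1(L), so W
n=9: →6(L), so W
n=10: →2(L), so W
n=11: →8(W), 4(W), 3(W) — all W, so L
n=12: →9(W), 5(W), 4(W) — all W, so L
n=13: →6(L), so W
n=14: →11(L), so W
n=15: →12(L), so W
n=16: →13(W), 9(W), 8(W) — all W, so L
n=17: →14(W), 10(W), 9(W) — all W, so L
n=18: →11(L), so W
n=19: →16(L), so W
n=20: →17(L), so W
n=21: →18(W), 14(W), 13(W) — all W, so L
n=22: →19(W), 15(W), 14(W) — all W, so L
n=23: →16(L), so W
n=24: →21(L), so W
n=25: →22(L), so W
n=26: →23(W), 19(W), 18(W) — all W, so L
n=27: →24(W), 20(W), 19(W) — all W, so L
n=28: →21(L), so W
n=29: →26(L), so W
n=30: →27(L), so W
n=31: →28(W), 24(W), 23(W) — all W, so L
n=32: →29(W), 25(W), 24(W) — all W, so L
n=33: →26(L), so W
n=34: →31(L), so W
The losing starting values of n are exactly the entries labelled L in this table (14 of them).

0, 1, 2, 6, 11, 12, 16, 17, 21, 22, 26, 27, 31, 32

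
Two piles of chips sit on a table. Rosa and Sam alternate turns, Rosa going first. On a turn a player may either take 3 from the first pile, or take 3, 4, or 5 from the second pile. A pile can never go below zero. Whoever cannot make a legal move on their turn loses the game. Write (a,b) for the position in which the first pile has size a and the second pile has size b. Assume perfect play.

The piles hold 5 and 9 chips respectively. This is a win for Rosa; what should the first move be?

Move to (2,9).

Use the standard recursion: the mover loses at a terminal position; elsewhere, the mover wins exactly when some move hands the opponent an L position.
No move ever increases a pile, so every position that can arise here has a ≤ 5 and b ≤ 9; it is enough to label the cells with 0 ≤ a ≤ 5 and 0 ≤ b ≤ 9.
Every move lowers a or b (never raises either), so fill the grid row by row in increasing a, and left to right within a row: each cell's successors are then already labelled.
      b=0  b=1  b=2  b=3  b=4  b=5  b=6  b=7  b=8  b=9
a=0:    L    L    L    W    W    W    W    W    L    L
a=1:    L    L    L    W    W    W    W    W    L    L
a=2:    L    L    L    W    W    W    W    W    L    L
a=3:    W    W    W    L    L    L    W    W    W    W
a=4:    W    W    W    L    L    L    W    W    W    W
a=5:    W    W    W    L    L    L    W    W    W    W
Cells with no legal move (terminal, hence L): (0,0), (0,1), (0,2), (1,0), (1,1), (1,2), (2,0), (2,1), (2,2).
The remaining L cells, each justified by listing all of its moves:
(0,8): only reaches (0,5)(W), (0,4)(W), (0,3)(W), all W → L
(0,9): only reaches (0,6)(W), (0,5)(W), (0,4)(W), all W → L
(1,8): only reaches (1,5)(W), (1,4)(W), (1,3)(W), all W → L
(1,9): only reaches (1,6)(W), (1,5)(W), (1,4)(W), all W → L
(2,8): only reaches (2,5)(W), (2,4)(W), (2,3)(W), all W → L
(2,9): only reaches (2,6)(W), (2,5)(W), (2,4)(W), all W → L
(3,3): only reaches (0,3)(W), (3,0)(W), all W → L
(3,4): only reaches (0,4)(W), (3,1)(W), (3,0)(W), all W → L
(3,5): only reaches (0,5)(W), (3,2)(W), (3,1)(W), (3,0)(W), all W → L
(4,3): only reaches (1,3)(W), (4,0)(W), all W → L
(4,4): only reaches (1,4)(W), (4,1)(W), (4,0)(W), all W → L
(4,5): only reaches (1,5)(W), (4,2)(W), (4,1)(W), (4,0)(W), all W → L
(5,3): only reaches (2,3)(W), (5,0)(W), all W → L
(5,4): only reaches (2,4)(W), (5,1)(W), (5,0)(W), all W → L
(5,5): only reaches (2,5)(W), (5,2)(W), (5,1)(W), (5,0)(W), all W → L
Every other cell has at least one move into one of the L cells above, so it is W.
From (5,9), the L positions reachable in one move are: (2,9), (5,5), (5,4). Any move reaching one of these is winning.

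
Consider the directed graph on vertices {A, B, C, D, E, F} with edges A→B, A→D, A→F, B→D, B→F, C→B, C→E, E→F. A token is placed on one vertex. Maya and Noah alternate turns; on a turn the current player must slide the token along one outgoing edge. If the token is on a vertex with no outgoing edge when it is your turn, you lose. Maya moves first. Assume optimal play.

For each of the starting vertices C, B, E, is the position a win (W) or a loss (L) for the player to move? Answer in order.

Classify positions by backward induction: terminal positions (no move available) are L. From any other position, the mover wins iff some move reaches an L.
Every edge goes from a vertex to one that appears earlier in the order D, F, B, E, C, A, so processing vertices in that order labels each vertex after all of its successors.
D: no outgoing edge → L
F: no outgoing edge → L
B: reaches L-position F → W
E: reaches L-position F → W
C: only reaches E(W), B(W), all W → L
A: reaches L-position F → W

C: L, B: W, E: W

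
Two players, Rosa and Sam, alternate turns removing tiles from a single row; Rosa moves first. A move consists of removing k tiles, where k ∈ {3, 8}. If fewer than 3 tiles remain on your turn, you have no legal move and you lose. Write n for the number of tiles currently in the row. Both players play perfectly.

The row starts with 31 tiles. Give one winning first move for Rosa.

Remove 3, leaving 28.

Compute win/loss labels from the base case upward. A position with no move is L. Any other position is W if it can reach an L in one move, else L.
n=0: no move → L
n=1: no move → L
n=2: no move → L
n=3: can move to 0, which is L ⇒ W
n=4: can move to 1, which is L ⇒ W
n=5: can move to 2, which is L ⇒ W
n=6: the only move is to 3(W), a W ⇒ L
n=7: the only move is to 4(W), a W ⇒ L
n=8: can move to 0, which is L ⇒ W
n=9: can move to 6, which is L ⇒ W
n=10: can move to 7, which is L ⇒ W
n=11: moves to 8(W), 3(W); every one is W ⇒ L
n=12: moves to 9(W), 4(W); every one is W ⇒ L
n=13: moves to 10(W), 5(W); every one is W ⇒ L
n=14: can move to 11, which is L ⇒ W
n=15: can move to 12, which is L ⇒ W
n=16: can move to 13, which is L ⇒ W
n=17: moves to 14(W), 9(W); every one is W ⇒ L
n=18: moves to 15(W), 10(W); every one is W ⇒ L
n=19: can move to 11, which is L ⇒ W
n=20: can move to 17, which is L ⇒ W
n=21: can move to 18, which is L ⇒ W
n=22: moves to 19(W), 14(W); every one is W ⇒ L
n=23: moves to 20(W), 15(W); every one is W ⇒ L
n=24: moves to 21(W), 16(W); every one is W ⇒ L
n=25: can move to 22, which is L ⇒ W
n=26: can move to 23, which is L ⇒ W
n=27: can move to 24, which is L ⇒ W
n=28: moves to 25(W), 20(W); every one is W ⇒ L
n=29: moves to 26(W), 21(W); every one is W ⇒ L
n=30: can move to 22, which is L ⇒ W
n=31: can move to 28, which is L ⇒ W
From 31, the L positions reachable in one move are: 28, 23. Any move reaching one of these is winning.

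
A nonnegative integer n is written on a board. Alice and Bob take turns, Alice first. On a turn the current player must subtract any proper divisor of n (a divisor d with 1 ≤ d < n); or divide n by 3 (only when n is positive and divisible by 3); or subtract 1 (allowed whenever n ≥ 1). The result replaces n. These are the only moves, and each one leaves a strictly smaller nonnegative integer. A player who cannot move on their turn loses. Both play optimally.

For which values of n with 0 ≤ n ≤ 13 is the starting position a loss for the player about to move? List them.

0, 2, 5, 7, 9, 11, 13

Classify positions by backward induction: terminal positions (no move available) are L. From any other position, the mover wins iff some move reaches an L.
n=0: no move → L
n=1: →0(L), so W
n=2: →1(W) only, which is W, so L
n=3: →2(L), so W
n=4: →2(L), so W
n=5: →4(W) only, which is W, so L
n=6: →2(L), so W
n=7: →6(W) only, which is W, so L
n=8: →7(L), so W
n=9: →3(W), 6(W), 8(W) — all W, so L
n=10: →5(L), so W
n=11: →10(W) only, which is W, so L
n=12: →9(L), so W
n=13: →12(W) only, which is W, so L
Reading off the rows marked L gives the requested list; there are 7 such values of n.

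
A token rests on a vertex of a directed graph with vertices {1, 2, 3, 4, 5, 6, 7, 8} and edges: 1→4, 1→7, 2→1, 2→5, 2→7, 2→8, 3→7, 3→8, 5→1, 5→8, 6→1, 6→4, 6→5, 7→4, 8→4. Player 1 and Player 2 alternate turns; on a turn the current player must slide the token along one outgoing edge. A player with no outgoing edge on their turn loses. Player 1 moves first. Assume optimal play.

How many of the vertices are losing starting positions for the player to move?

3

Classify positions by backward induction: terminal positions (no move available) are L. From any other position, the mover wins iff some move reaches an L.
Every edge goes from a vertex to one that appears earlier in the order 4, 7, 1, 8, 5, 2, 3, 6, so processing vertices in that order labels each vertex after all of its successors.
4: no outgoing edge → L
7: W (go to 4, an L position)
1: W (go to 4, an L position)
8: W (go to 4, an L position)
5: L (options 8(W), 1(W) are all W)
2: W (go to 5, an L position)
3: L (options 8(W), 7(W) are all W)
6: W (go to 5, an L position)
The L vertices are 3, 4, 5; that is 3 in all.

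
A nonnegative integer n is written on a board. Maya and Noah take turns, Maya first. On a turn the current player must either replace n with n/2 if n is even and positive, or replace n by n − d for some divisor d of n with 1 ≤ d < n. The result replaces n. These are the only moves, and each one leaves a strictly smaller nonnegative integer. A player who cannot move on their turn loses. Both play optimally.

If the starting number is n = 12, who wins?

Maya wins.

Compute win/loss labels from the base case upward. A position with no move is L. Any other position is W if it can reach an L in one move, else L.
n=0: no move → L
n=1: no move → L
n=2: reaches L-position 1 → W
n=3: only reaches 2(W), which is W → L
n=4: reaches L-position 3 → W
n=5: only reaches 4(W), which is W → L
n=6: reaches L-position 3 → W
n=7: only reaches 6(W), which is W → L
n=8: reaches L-position 7 → W
n=9: only reaches 6(W), 8(W), all W → L
n=10: reaches L-position 5 → W
n=11: only reaches 10(W), which is W → L
n=12: reaches L-position 9 → W
From 12 Maya can move to 9, reaching an L position.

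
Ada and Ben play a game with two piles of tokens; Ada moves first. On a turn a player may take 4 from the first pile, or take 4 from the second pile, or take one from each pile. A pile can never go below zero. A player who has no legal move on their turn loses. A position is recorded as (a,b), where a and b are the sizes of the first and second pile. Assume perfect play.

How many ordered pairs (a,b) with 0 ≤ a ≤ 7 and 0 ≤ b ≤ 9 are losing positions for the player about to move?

37

Label each position W (a win for the player to move) or L (a loss). A position with no legal move is L; any other position is W exactly when some move reaches an L, and L when every move reaches a W.
Every move lowers a or b (never raises either), so fill the grid row by row in increasing a, and left to right within a row: each cell's successors are then already labelled.
      b=0  b=1  b=2  b=3  b=4  b=5  b=6  b=7  b=8  b=9
a=0:    L    L    L    L    W    W    W    W    L    L
a=1:    L    W    W    W    W    L    L    L    L    W
a=2:    L    W    L    L    W    L    W    W    W    W
a=3:    L    W    L    W    W    L    W    L    L    W
a=4:    W    W    W    W    L    L    W    L    W    W
a=5:    W    L    L    L    L    W    W    W    W    L
a=6:    W    L    W    W    W    W    L    L    L    L
a=7:    W    L    W    L    L    W    L    W    W    W
Cells with no legal move (terminal, hence L): (0,0), (0,1), (0,2), (0,3), (1,0), (2,0), (3,0).
The remaining L cells, each justified by listing all of its moves:
(0,8): →(0,4)(W) only, which is W, so L
(0,9): →(0,5)(W) only, which is W, so L
(1,5): →(1,1)(W), (0,4)(W) — all W, so L
(1,6): →(1,2)(W), (0,5)(W) — all W, so L
(1,7): →(1,3)(W), (0,6)(W) — all W, so L
(1,8): →(1,4)(W), (0,7)(W) — all W, so L
(2,2): →(1,1)(W) only, which is W, so L
(2,3): →(1,2)(W) only, which is W, so L
(2,5): →(2,1)(W), (1,4)(W) — all W, so L
(3,2): →(2,1)(W) only, which is W, so L
(3,5): →(3,1)(W), (2,4)(W) — all W, so L
(3,7): →(3,3)(W), (2,6)(W) — all W, so L
(3,8): →(3,4)(W), (2,7)(W) — all W, so L
(4,4): →(0,4)(W), (4,0)(W), (3,3)(W) — all W, so L
(4,5): →(0,5)(W), (4,1)(W), (3,4)(W) — all W, so L
(4,7): →(0,7)(W), (4,3)(W), (3,6)(W) — all W, so L
(5,1): →(1,1)(W), (4,0)(W) — all W, so L
(5,2): →(1,2)(W), (4,1)(W) — all W, so L
(5,3): →(1,3)(W), (4,2)(W) — all W, so L
(5,4): →(1,4)(W), (5,0)(W), (4,3)(W) — all W, so L
(5,9): →(1,9)(W), (5,5)(W), (4,8)(W) — all W, so L
(6,1): →(2,1)(W), (5,0)(W) — all W, so L
(6,6): →(2,6)(W), (6,2)(W), (5,5)(W) — all W, so L
(6,7): →(2,7)(W), (6,3)(W), (5,6)(W) — all W, so L
(6,8): →(2,8)(W), (6,4)(W), (5,7)(W) — all W, so L
(6,9): →(2,9)(W), (6,5)(W), (5,8)(W) — all W, so L
(7,1): →(3,1)(W), (6,0)(W) — all W, so L
(7,3): →(3,3)(W), (6,2)(W) — all W, so L
(7,4): →(3,4)(W), (7,0)(W), (6,3)(W) — all W, so L
(7,6): →(3,6)(W), (7,2)(W), (6,5)(W) — all W, so L
Every other cell has at least one move into one of the L cells above, so it is W.
L cells per row: a=0: 6, a=1: 5, a=2: 4, a=3: 5, a=4: 3, a=5: 5, a=6: 5, a=7: 4; total 37.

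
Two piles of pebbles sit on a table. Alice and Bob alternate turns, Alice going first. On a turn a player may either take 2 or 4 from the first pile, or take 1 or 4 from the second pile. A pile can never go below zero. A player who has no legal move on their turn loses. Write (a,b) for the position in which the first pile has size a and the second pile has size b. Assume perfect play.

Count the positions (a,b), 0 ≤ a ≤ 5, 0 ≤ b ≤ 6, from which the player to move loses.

Compute win/loss labels from the base case upward. A position with no move is L. Any other position is W if it can reach an L in one move, else L.
Every move lowers a or b (never raises either), so fill the grid row by row in increasing a, and left to right within a row: each cell's successors are then already labelled.
      b=0  b=1  b=2  b=3  b=4  b=5  b=6
a=0:    L    W    L    W    W    L    W
a=1:    L    W    L    W    W    L    W
a=2:    W    L    W    L    W    W    L
a=3:    W    L    W    L    W    W    L
a=4:    W    W    W    W    L    W    W
a=5:    W    W    W    W    L    W    W
Cells with no legal move (terminal, hence L): (0,0), (1,0).
The remaining L cells, each justified by listing all of its moves:
(0,2): L (sole option (0,1)(W) is W)
(0,5): L (options (0,4)(W), (0,1)(W) are all W)
(1,2): L (sole option (1,1)(W) is W)
(1,5): L (options (1,4)(W), (1,1)(W) are all W)
(2,1): L (options (0,1)(W), (2,0)(W) are all W)
(2,3): L (options (0,3)(W), (2,2)(W) are all W)
(2,6): L (options (0,6)(W), (2,5)(W), (2,2)(W) are all W)
(3,1): L (options (1,1)(W), (3,0)(W) are all W)
(3,3): L (options (1,3)(W), (3,2)(W) are all W)
(3,6): L (options (1,6)(W), (3,5)(W), (3,2)(W) are all W)
(4,4): L (options (2,4)(W), (0,4)(W), (4,3)(W), (4,0)(W) are all W)
(5,4): L (options (3,4)(W), (1,4)(W), (5,3)(W), (5,0)(W) are all W)
Every other cell has at least one move into one of the L cells above, so it is W.
L cells per row: a=0: 3, a=1: 3, a=2: 3, a=3: 3, a=4: 1, a=5: 1; total 14.

14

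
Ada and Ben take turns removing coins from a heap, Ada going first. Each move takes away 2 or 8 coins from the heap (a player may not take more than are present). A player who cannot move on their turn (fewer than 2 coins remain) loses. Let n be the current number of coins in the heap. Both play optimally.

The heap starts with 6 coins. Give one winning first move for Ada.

Remove 2, leaving 4.

Work bottom-up. With no move the player to move loses. Otherwise the position is W if at least one move leads to an L position for the opponent, and L if every move leads to a W.
n=0: no move → L
n=1: no move → L
n=2: can move to 0, which is L ⇒ W
n=3: can move to 1, which is L ⇒ W
n=4: the only move is to 2(W), a W ⇒ L
n=5: the only move is to 3(W), a W ⇒ L
n=6: can move to 4, which is L ⇒ W
From 6, the L positions reachable in one move are: 4.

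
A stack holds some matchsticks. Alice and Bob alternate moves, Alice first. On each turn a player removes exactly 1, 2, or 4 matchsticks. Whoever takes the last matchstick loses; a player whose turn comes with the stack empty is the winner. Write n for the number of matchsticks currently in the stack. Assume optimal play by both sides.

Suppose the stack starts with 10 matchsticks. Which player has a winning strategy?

Bob wins.

Build the W/L table. Terminal = W. A non-terminal position is W if it has a move to some L; otherwise it is L.
n=0: no move; the opponent has just taken the last matchstick and therefore loses → W
n=1: the only move is to 0(W), a W ⇒ L
n=2: can move to 1, which is L ⇒ W
n=3: can move to 1, which is L ⇒ W
n=4: moves to 3(W), 2(W), 0(W); every one is W ⇒ L
n=5: can move to 4, which is L ⇒ W
n=6: can move to 4, which is L ⇒ W
n=7: moves to 6(W), 5(W), 3(W); every one is W ⇒ L
n=8: can move to 7, which is L ⇒ W
n=9: can move to 7, which is L ⇒ W
n=10: moves to 9(W), 8(W), 6(W); every one is W ⇒ L
The starting position 10 is L: whatever Alice does, the opponent receives a W position.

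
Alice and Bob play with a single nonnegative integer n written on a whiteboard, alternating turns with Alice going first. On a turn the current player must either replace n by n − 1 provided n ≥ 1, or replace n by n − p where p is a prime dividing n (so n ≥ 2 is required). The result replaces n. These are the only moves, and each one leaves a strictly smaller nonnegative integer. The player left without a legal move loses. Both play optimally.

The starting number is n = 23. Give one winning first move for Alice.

Move to 0.

Positions with no move are L. A position that does have a move is losing for the player to move precisely when every available move leads to a winning position for the opponent. Fill in the labels:
n=0: no move → L
n=1: W (go to 0, an L position)
n=2: W (go to 0, an L position)
n=3: W (go to 0, an L position)
n=4: L (options 2(W), 3(W) are all W)
n=5: W (go to 0, an L position)
n=6: W (go to 4, an L position)
n=7: W (go to 0, an L position)
n=8: L (options 6(W), 7(W) are all W)
n=9: W (go to 8, an L position)
n=10: W (go to 8, an L position)
n=11: W (go to 0, an L position)
n=12: L (options 9(W), 10(W), 11(W) are all W)
n=13: W (go to 0, an L position)
n=14: W (go to 12, an L position)
n=15: W (go to 12, an L position)
n=16: L (options 14(W), 15(W) are all W)
n=17: W (go to 0, an L position)
n=18: W (go to 16, an L position)
n=19: W (go to 0, an L position)
n=20: L (options 15(W), 18(W), 19(W) are all W)
n=21: W (go to 20, an L position)
n=22: W (go to 20, an L position)
n=23: W (go to 0, an L position)
From 23, the L positions reachable in one move are: 0.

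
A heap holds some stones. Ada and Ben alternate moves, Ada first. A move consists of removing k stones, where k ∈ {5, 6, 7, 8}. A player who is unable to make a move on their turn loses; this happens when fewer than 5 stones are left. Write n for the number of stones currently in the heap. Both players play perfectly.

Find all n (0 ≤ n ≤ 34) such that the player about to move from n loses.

0, 1, 2, 3, 4, 13, 14, 15, 16, 17, 26, 27, 28, 29, 30

Use the standard recursion: the mover loses at a terminal position; elsewhere, the mover wins exactly when some move hands the opponent an L position.
n=0: no move → L
n=1: no move → L
n=2: no move → L
n=3: no move → L
n=4: no move → L
n=5: can move to 0, which is L ⇒ W
n=6: can move to 1, which is L ⇒ W
n=7: can move to 2, which is L ⇒ W
n=8: can move to 3, which is L ⇒ W
n=9: can move to 4, which is L ⇒ W
n=10: can move to 4, which is L ⇒ W
n=11: can move to 4, which is L ⇒ W
n=12: can move to 4, which is L ⇒ W
n=13: moves to 8(W), 7(W), 6(W), 5(W); every one is W ⇒ L
n=14: moves to 9(W), 8(W), 7(W), 6(W); every one is W ⇒ L
n=15: moves to 10(W), 9(W), 8(W), 7(W); every one is W ⇒ L
n=16: moves to 11(W), 10(W), 9(W), 8(W); every one is W ⇒ L
n=17: moves to 12(W), 11(W), 10(W), 9(W); every one is W ⇒ L
n=18: can move to 13, which is L ⇒ W
n=19: can move to 14, which is L ⇒ W
n=20: can move to 15, which is L ⇒ W
n=21: can move to 16, which is L ⇒ W
n=22: can move to 17, which is L ⇒ W
n=23: can move to 17, which is L ⇒ W
n=24: can move to 17, which is L ⇒ W
n=25: can move to 17, which is L ⇒ W
n=26: moves to 21(W), 20(W), 19(W), 18(W); every one is W ⇒ L
n=27: moves to 22(W), 21(W), 20(W), 19(W); every one is W ⇒ L
n=28: moves to 23(W), 22(W), 21(W), 20(W); every one is W ⇒ L
n=29: moves to 24(W), 23(W), 22(W), 21(W); every one is W ⇒ L
n=30: moves to 25(W), 24(W), 23(W), 22(W); every one is W ⇒ L
n=31: can move to 26, which is L ⇒ W
n=32: can move to 27, which is L ⇒ W
n=33: can move to 28, which is L ⇒ W
n=34: can move to 29, which is L ⇒ W
The losing starting values of n are exactly the entries labelled L in this table (15 of them).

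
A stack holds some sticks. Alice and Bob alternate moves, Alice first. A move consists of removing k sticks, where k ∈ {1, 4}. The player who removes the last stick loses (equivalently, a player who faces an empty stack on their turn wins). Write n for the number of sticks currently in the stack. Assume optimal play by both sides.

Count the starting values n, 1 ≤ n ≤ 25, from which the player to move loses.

10

Build the W/L table. Terminal = W. A non-terminal position is W if it has a move to some L; otherwise it is L.
n=0: no move; the opponent has just taken the last stick and therefore loses → W
n=1: →0(W) only, which is W, so L
n=2: →1(L), so W
n=3: →2(W) only, which is W, so L
n=4: →3(L), so W
n=5: →1(L), so W
n=6: →5(W), 2(W) — all W, so L
n=7: →6(L), so W
n=8: →7(W), 4(W) — all W, so L
n=9: →8(L), so W
n=10: →6(L), so W
n=11: →10(W), 7(W) — all W, so L
n=12: →11(L), so W
n=13: →12(W), 9(W) — all W, so L
n=14: →13(L), so W
n=15: →11(L), so W
n=16: →15(W), 12(W) — all W, so L
n=17: →16(L), so W
n=18: →17(W), 14(W) — all W, so L
n=19: →18(L), so W
n=20: →16(L), so W
n=21: →20(W), 17(W) — all W, so L
n=22: →21(L), so W
n=23: →22(W), 19(W) — all W, so L
n=24: →23(L), so W
n=25: →21(L), so W
L entries with 1 ≤ n ≤ 25 (the range starts at n=1): n = 1, 3, 6, 8, 11, 13, 16, 18, 21, 23; that makes 10.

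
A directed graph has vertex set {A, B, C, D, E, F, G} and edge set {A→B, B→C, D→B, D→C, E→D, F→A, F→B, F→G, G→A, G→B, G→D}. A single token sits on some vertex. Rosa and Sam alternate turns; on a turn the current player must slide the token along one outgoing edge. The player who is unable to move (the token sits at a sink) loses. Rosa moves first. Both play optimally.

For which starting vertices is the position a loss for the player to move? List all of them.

A, C, E

Compute win/loss labels from the base case upward. A position with no move is L. Any other position is W if it can reach an L in one move, else L.
Every edge goes from a vertex to one that appears earlier in the order C, B, A, D, G, E, F, so processing vertices in that order labels each vertex after all of its successors.
C: no outgoing edge → L
B: reaches L-position C → W
A: only reaches B(W), which is W → L
D: reaches L-position C → W
G: reaches L-position A → W
E: only reaches D(W), which is W → L
F: reaches L-position A → W
The losing starting vertices are exactly the entries labelled L in this table (3 of them).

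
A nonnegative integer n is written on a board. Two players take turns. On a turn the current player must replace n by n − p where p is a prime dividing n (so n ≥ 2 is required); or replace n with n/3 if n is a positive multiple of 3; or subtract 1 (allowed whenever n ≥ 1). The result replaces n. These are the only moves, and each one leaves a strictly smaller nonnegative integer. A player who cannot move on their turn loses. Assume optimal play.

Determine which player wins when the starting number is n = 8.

Use the standard recursion: the mover loses at a terminal position; elsewhere, the mover wins exactly when some move hands the opponent an L position.
n=0: no move → L
n=1: reaches L-position 0 → W
n=2: reaches L-position 0 → W
n=3: reaches L-position 0 → W
n=4: only reaches 2(W), 3(W), all W → L
n=5: reaches L-position 0 → W
n=6: reaches L-position 4 → W
n=7: reaches L-position 0 → W
n=8: only reaches 6(W), 7(W), all W → L
The starting position 8 is L: whatever the player to move does, the opponent receives a W position.

The second player wins.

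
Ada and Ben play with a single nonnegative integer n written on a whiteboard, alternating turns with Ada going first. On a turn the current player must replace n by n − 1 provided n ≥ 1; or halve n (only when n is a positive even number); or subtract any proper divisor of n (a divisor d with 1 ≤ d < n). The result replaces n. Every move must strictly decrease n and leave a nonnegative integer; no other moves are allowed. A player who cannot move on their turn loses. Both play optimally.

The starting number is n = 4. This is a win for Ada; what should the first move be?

Move to 2.

Build the W/L table. Terminal = L. A non-terminal position is W if it has a move to some L; otherwise it is L.
n=0: no move → L
n=1: →0(L), so W
n=2: →1(W) only, which is W, so L
n=3: →2(L), so W
n=4: →2(L), so W
From 4, the L positions reachable in one move are: 2.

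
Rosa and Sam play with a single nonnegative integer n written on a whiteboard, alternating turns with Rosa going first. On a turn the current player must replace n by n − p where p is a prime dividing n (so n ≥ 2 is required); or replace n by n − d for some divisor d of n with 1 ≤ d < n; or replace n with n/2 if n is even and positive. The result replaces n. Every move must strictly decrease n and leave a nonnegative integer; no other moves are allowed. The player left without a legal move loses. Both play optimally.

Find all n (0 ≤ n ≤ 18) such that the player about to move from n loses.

Compute win/loss labels from the base case upward. A position with no move is L. Any other position is W if it can reach an L in one move, else L.
n=0: no move → L
n=1: no move → L
n=2: W (go to 0, an L position)
n=3: W (go to 0, an L position)
n=4: L (options 2(W), 3(W) are all W)
n=5: W (go to 0, an L position)
n=6: W (go to 4, an L position)
n=7: W (go to 0, an L position)
n=8: W (go to 4, an L position)
n=9: L (options 6(W), 8(W) are all W)
n=10: W (go to 9, an L position)
n=11: W (go to 0, an L position)
n=12: W (go to 9, an L position)
n=13: W (go to 0, an L position)
n=14: L (options 7(W), 12(W), 13(W) are all W)
n=15: W (go to 14, an L position)
n=16: W (go to 14, an L position)
n=17: W (go to 0, an L position)
n=18: W (go to 9, an L position)
Reading off the rows marked L gives the requested list; there are 5 such values of n.

0, 1, 4, 9, 14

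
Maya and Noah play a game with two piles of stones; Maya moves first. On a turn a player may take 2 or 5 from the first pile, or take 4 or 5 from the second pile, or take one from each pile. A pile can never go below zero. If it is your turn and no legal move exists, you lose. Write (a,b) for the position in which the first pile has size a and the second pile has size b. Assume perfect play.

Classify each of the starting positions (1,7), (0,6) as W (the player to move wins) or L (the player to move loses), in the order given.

Classify positions by backward induction: terminal positions (no move available) are L. From any other position, the mover wins iff some move reaches an L.
No move ever increases a pile, so every position that can arise here has a ≤ 1 and b ≤ 7; it is enough to label the cells with 0 ≤ a ≤ 1 and 0 ≤ b ≤ 7.
Every move lowers a or b (never raises either), so fill the grid row by row in increasing a, and left to right within a row: each cell's successors are then already labelled.
      b=0  b=1  b=2  b=3  b=4  b=5  b=6  b=7
a=0:    L    L    L    L    W    W    W    W
a=1:    L    W    W    W    W    W    L    L
Cells with no legal move (terminal, hence L): (0,0), (0,1), (0,2), (0,3), (1,0).
The remaining L cells, each justified by listing all of its moves:
(1,6): moves to (1,2)(W), (1,1)(W), (0,5)(W); every one is W ⇒ L
(1,7): moves to (1,3)(W), (1,2)(W), (0,6)(W); every one is W ⇒ L
Every other cell has at least one move into one of the L cells above, so it is W.
(1,7): one of the L cells justified above, so L
(0,6): the move to (0,2) reaches an L cell, so W

(1,7): L, (0,6): W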